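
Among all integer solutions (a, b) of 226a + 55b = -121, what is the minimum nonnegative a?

44

gcd(226, 55) = 1  (226 = 4·55 + 6, 55 = 9·6 + 1, 6 = 6·1).
1 divides -121, so solutions exist.
Back-substituting, 226·(-9) + 55·(37) = 1.
Scale by -121/1 = -121: (a₀, b₀) = (1089, -4477).
General solution: a = 1089 + 55t, b = -4477 - 226t for integer t.
a ≥ 0: smallest is 1089 mod 55 = 44 (at t = -19), with b = -183.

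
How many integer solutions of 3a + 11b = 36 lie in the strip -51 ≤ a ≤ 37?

8

gcd(11, 3) = 1  (11 = 3·3 + 2, 3 = 1·2 + 1, 2 = 2·1).
Back-substituting, 3·(4) + 11·(-1) = 1.
Scale by 36: particular solution (144, -36); reduce a mod 11: (1, 3).
General solution: a = 1 + 11t, b = 3 - 3t for integer t.
-51 ≤ 1 + 11t ≤ 37 gives t ∈ [-4, 3], which is 8 values.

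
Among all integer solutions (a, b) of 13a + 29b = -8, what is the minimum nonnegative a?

15

gcd(29, 13) = 1.
1 divides -8, so solutions exist.
By Bézout, 13*(9) + 29*(-4) = 1.
Scale by -8/1 = -8: (a₀, b₀) = (-72, 32).
General solution: a = -72 + 29t, b = 32 - 13t for integer t.
a ≥ 0: smallest is -72 mod 29 = 15 (at t = 3), with b = -7.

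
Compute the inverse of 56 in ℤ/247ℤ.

gcd(247, 56) = 1.
By Bézout, 56*(75) + 247*(-17) = 1.
So 56*75 ≡ 1 (mod 247), and 75 mod 247 = 75.

75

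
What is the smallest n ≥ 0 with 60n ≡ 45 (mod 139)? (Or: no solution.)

gcd(139, 60) = 1.
1 divides 45, so solutions exist.
By Bézout, 60·(-44) + 139·(19) = 1.
So 60·(-44) ≡ 1 (mod 139); multiply by 45: n ≡ -1980 (mod 139).
Smallest nonnegative: n = -1980 mod 139 = 105.

105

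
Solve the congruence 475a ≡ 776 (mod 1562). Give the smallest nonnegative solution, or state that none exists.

gcd(1562, 475) = 1.
1 divides 776, so solutions exist.
By Bézout, 475*(171) + 1562*(-52) = 1.
So 475*(171) ≡ 1 (mod 1562); multiply by 776: a ≡ 132696 (mod 1562).
Smallest nonnegative: a = 132696 mod 1562 = 1488.

1488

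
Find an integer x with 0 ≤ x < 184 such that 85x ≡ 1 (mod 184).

13

gcd(184, 85) = 1  (184 = 2*85 + 14, 85 = 6*14 + 1, 14 = 14*1).
Back-substituting, 85*(13) + 184*(-6) = 1.
So 85*13 ≡ 1 (mod 184), and 13 mod 184 = 13.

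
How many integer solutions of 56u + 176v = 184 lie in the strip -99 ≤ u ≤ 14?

5

gcd(176, 56):
  176 = 3*56 + 8
  56 = 7*8
so gcd(176, 56) = 8.
Back-substitute for Bézout coefficients:
  8 = 176 - 3*56
  ... = 56*(-3) + 176*(1)
Scale by 23: particular solution (-69, 23); reduce u mod 22: (19, -5).
General solution: u = 19 + 22t, v = -5 - 7t for integer t.
-99 ≤ 19 + 22t ≤ 14 gives t ∈ [-5, -1], which is 5 values.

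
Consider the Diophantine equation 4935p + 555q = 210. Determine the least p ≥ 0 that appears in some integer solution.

15

gcd(4935, 555) = 15.
15 divides 210, so solutions exist.
By Bézout, 4935×(9) + 555×(-80) = 15.
Scale by 210/15 = 14: (p₀, q₀) = (126, -1120).
General solution: p = 126 + 37t, q = -1120 - 329t for integer t.
p ≥ 0: smallest is 126 mod 37 = 15 (at t = -3), with q = -133.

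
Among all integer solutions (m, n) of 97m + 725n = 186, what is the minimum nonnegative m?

gcd(725, 97):
  725 = 7·97 + 46
  97 = 2·46 + 5
  46 = 9·5 + 1
  5 = 5·1
so gcd(725, 97) = 1.
1 divides 186, so solutions exist.
Back-substitute for Bézout coefficients:
  1 = 46 - 9·5
  ... = 97·(-142) + 725·(19)
Scale by 186/1 = 186: (m₀, n₀) = (-26412, 3534).
General solution: m = -26412 + 725t, n = 3534 - 97t for integer t.
m ≥ 0: smallest is -26412 mod 725 = 413 (at t = 37), with n = -55.

413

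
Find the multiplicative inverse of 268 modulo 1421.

228

gcd(1421, 268) = 1  (1421 = 5*268 + 81, 268 = 3*81 + 25, 81 = 3*25 + 6, 25 = 4*6 + 1, 6 = 6*1).
Back-substituting, 268*(228) + 1421*(-43) = 1.
So 268*228 ≡ 1 (mod 1421), and 228 mod 1421 = 228.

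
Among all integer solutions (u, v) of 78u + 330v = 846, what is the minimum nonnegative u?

32

gcd(330, 78):
  330 = 4×78 + 18
  78 = 4×18 + 6
  18 = 3×6
so gcd(330, 78) = 6.
6 divides 846, so solutions exist.
Back-substitute for Bézout coefficients:
  6 = 78 - 4×18
  ... = 78×(17) + 330×(-4)
Scale by 846/6 = 141: (u₀, v₀) = (2397, -564).
General solution: u = 2397 + 55t, v = -564 - 13t for integer t.
u ≥ 0: smallest is 2397 mod 55 = 32 (at t = -43), with v = -5.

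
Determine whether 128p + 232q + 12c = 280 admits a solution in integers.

yes

gcd(232, 128):
  232 = 1×128 + 104
  128 = 1×104 + 24
  104 = 4×24 + 8
  24 = 3×8
so gcd(232, 128) = 8.
gcd(8, 12) = 4.
4 divides 280, so integer solutions exist.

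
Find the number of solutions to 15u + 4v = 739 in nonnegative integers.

gcd(15, 4) = 1.
By Bézout, 15·(-1) + 4·(4) = 1.
One solution: (1, 181).
General: u = 1 + 4t, v = 181 - 15t.
u ≥ 0 ⇒ t ≥ 0; v ≥ 0 ⇒ t ≤ 12. So t ∈ [0, 12]: 13 solutions.

13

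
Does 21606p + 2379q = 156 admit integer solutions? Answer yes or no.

yes

gcd(21606, 2379):
  21606 = 9·2379 + 195
  2379 = 12·195 + 39
  195 = 5·39
so gcd(21606, 2379) = 39.
39 divides 156, so integer solutions exist.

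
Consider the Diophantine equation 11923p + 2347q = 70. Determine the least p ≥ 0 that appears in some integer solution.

1074

gcd(11923, 2347) = 1.
1 divides 70, so solutions exist.
By Bézout, 11923·(-387) + 2347·(1966) = 1.
Scale by 70/1 = 70: (p₀, q₀) = (-27090, 137620).
General solution: p = -27090 + 2347t, q = 137620 - 11923t for integer t.
p ≥ 0: smallest is -27090 mod 2347 = 1074 (at t = 12), with q = -5456.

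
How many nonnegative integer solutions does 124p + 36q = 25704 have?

24

gcd(124, 36) = 4.
By Bézout, 124*(-2) + 36*(7) = 4.
One solution: (0, 714).
General: p = 0 + 9t, q = 714 - 31t.
p ≥ 0 ⇒ t ≥ 0; q ≥ 0 ⇒ t ≤ 23. So t ∈ [0, 23]: 24 solutions.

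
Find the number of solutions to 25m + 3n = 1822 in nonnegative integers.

24

gcd(25, 3):
  25 = 8·3 + 1
  3 = 3·1
so gcd(25, 3) = 1.
Back-substitute for Bézout coefficients:
  1 = 25 - 8·3
  ... = 25·(1) + 3·(-8)
Scale by 1822: one solution is (1822, -14576). Reduce m mod 3: (1, 599).
General: m = 1 + 3t, n = 599 - 25t.
m ≥ 0 ⇒ t ≥ 0; n ≥ 0 ⇒ t ≤ 23. So t ∈ [0, 23]: 24 solutions.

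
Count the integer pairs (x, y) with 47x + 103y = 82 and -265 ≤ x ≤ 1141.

gcd(103, 47) = 1  (103 = 2*47 + 9, 47 = 5*9 + 2, 9 = 4*2 + 1, 2 = 2*1).
Back-substituting, 47*(-46) + 103*(21) = 1.
Scale by 82: particular solution (-3772, 1722); reduce x mod 103: (39, -17).
General solution: x = 39 + 103t, y = -17 - 47t for integer t.
-265 ≤ 39 + 103t ≤ 1141 gives t ∈ [-2, 10], which is 13 values.

13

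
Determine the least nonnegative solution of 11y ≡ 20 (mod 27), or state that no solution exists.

gcd(27, 11):
  27 = 2×11 + 5
  11 = 2×5 + 1
  5 = 5×1
so gcd(27, 11) = 1.
1 divides 20, so solutions exist.
Back-substitute for Bézout coefficients:
  1 = 11 - 2×5
  ... = 11×(5) + 27×(-2)
So 11×(5) ≡ 1 (mod 27); multiply by 20: y ≡ 100 (mod 27).
Smallest nonnegative: y = 100 mod 27 = 19.

19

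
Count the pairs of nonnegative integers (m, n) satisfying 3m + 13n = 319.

gcd(13, 3) = 1  (13 = 4×3 + 1, 3 = 3×1).
Back-substituting, 3×(-4) + 13×(1) = 1.
Scale by 319: one solution is (-1276, 319). Reduce m mod 13: (11, 22).
General: m = 11 + 13t, n = 22 - 3t.
m ≥ 0 ⇒ t ≥ 0; n ≥ 0 ⇒ t ≤ 7. So t ∈ [0, 7]: 8 solutions.

8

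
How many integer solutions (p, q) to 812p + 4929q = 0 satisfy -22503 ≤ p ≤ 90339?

23

gcd(4929, 812) = 1.
By Bézout, 812*(-346) + 4929*(57) = 1.
Particular solution: (0, 0).
General solution: p = 0 + 4929t, q = 0 - 812t for integer t.
-22503 ≤ 0 + 4929t ≤ 90339 gives t ∈ [-4, 18], which is 23 values.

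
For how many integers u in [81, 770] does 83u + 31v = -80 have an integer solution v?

gcd(83, 31) = 1.
By Bézout, 83·(3) + 31·(-8) = 1.
Particular solution: (8, -24).
General solution: u = 8 + 31t, v = -24 - 83t for integer t.
81 ≤ 8 + 31t ≤ 770 gives t ∈ [3, 24], which is 22 values.

22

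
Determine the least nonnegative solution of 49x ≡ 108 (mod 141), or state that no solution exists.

54

gcd(141, 49) = 1  (141 = 2×49 + 43, 49 = 1×43 + 6, 43 = 7×6 + 1, 6 = 6×1).
1 divides 108, so solutions exist.
Back-substituting, 49×(-23) + 141×(8) = 1.
So 49×(-23) ≡ 1 (mod 141); multiply by 108: x ≡ -2484 (mod 141).
Smallest nonnegative: x = -2484 mod 141 = 54.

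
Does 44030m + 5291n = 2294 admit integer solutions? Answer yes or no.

yes

gcd(44030, 5291) = 37  (44030 = 8×5291 + 1702, 5291 = 3×1702 + 185, 1702 = 9×185 + 37, 185 = 5×37).
37 divides 2294, so integer solutions exist.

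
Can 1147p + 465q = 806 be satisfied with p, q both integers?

yes

gcd(1147, 465) = 31.
31 divides 806, so integer solutions exist.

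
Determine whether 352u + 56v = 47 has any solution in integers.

gcd(352, 56) = 8  (352 = 6×56 + 16, 56 = 3×16 + 8, 16 = 2×8).
8 does not divide 47 (remainder 7), so no integer solutions.

no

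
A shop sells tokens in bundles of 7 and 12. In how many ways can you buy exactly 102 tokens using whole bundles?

Need nonnegative integers with 7j + 12k = 102.
gcd(7, 12) = 1, and 7·(-5) + 12·(3) = 1.
So (j₀, k₀) = (-510, 306); general j = -510 + 12t, k = 306 - 7t.
j ≥ 0 ⇒ t ≥ 43; k ≥ 0 ⇒ t ≤ 43. That's 1 value of t.

1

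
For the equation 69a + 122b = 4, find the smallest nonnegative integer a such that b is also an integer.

92

gcd(122, 69) = 1.
1 divides 4, so solutions exist.
By Bézout, 69·(23) + 122·(-13) = 1.
Scale by 4/1 = 4: (a₀, b₀) = (92, -52).
General solution: a = 92 + 122t, b = -52 - 69t for integer t.
a ≥ 0: smallest is 92 mod 122 = 92 (at t = 0), with b = -52.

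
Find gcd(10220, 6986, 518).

gcd(10220, 6986) = 14  (10220 = 1*6986 + 3234, 6986 = 2*3234 + 518, 3234 = 6*518 + 126, 518 = 4*126 + 14, 126 = 9*14).
gcd(14, 518) = 14.

14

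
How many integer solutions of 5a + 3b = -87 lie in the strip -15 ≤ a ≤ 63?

27

gcd(5, 3) = 1.
By Bézout, 5*(-1) + 3*(2) = 1.
Particular solution: (0, -29).
General solution: a = 0 + 3t, b = -29 - 5t for integer t.
-15 ≤ 0 + 3t ≤ 63 gives t ∈ [-5, 21], which is 27 values.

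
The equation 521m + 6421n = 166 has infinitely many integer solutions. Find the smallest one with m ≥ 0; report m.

1356

gcd(6421, 521) = 1.
1 divides 166, so solutions exist.
By Bézout, 521·(-456) + 6421·(37) = 1.
Scale by 166/1 = 166: (m₀, n₀) = (-75696, 6142).
General solution: m = -75696 + 6421t, n = 6142 - 521t for integer t.
m ≥ 0: smallest is -75696 mod 6421 = 1356 (at t = 12), with n = -110.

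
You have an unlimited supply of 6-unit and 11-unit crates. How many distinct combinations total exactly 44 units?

Need nonnegative integers with 6j + 11k = 44.
gcd(6, 11) = 1, and 6·(2) + 11·(-1) = 1.
So (j₀, k₀) = (88, -44); general j = 88 + 11t, k = -44 - 6t.
j ≥ 0 ⇒ t ≥ -8; k ≥ 0 ⇒ t ≤ -8. That's 1 value of t.

1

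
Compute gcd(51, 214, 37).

1

gcd(214, 51) = 1.
gcd(1, 37) = 1.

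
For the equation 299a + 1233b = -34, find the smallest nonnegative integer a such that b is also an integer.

37

gcd(1233, 299) = 1  (1233 = 4*299 + 37, 299 = 8*37 + 3, 37 = 12*3 + 1, 3 = 3*1).
1 divides -34, so solutions exist.
Back-substituting, 299*(-400) + 1233*(97) = 1.
Scale by -34/1 = -34: (a₀, b₀) = (13600, -3298).
General solution: a = 13600 + 1233t, b = -3298 - 299t for integer t.
a ≥ 0: smallest is 13600 mod 1233 = 37 (at t = -11), with b = -9.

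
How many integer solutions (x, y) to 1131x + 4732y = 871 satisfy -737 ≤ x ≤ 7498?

gcd(4732, 1131):
  4732 = 4·1131 + 208
  1131 = 5·208 + 91
  208 = 2·91 + 26
  91 = 3·26 + 13
  26 = 2·13
so gcd(4732, 1131) = 13.
Back-substitute for Bézout coefficients:
  13 = 91 - 3·26
  ... = 1131·(159) + 4732·(-38)
Scale by 67: particular solution (10653, -2546); reduce x mod 364: (97, -23).
General solution: x = 97 + 364t, y = -23 - 87t for integer t.
-737 ≤ 97 + 364t ≤ 7498 gives t ∈ [-2, 20], which is 23 values.

23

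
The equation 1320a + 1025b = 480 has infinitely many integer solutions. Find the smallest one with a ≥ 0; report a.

19

gcd(1320, 1025):
  1320 = 1*1025 + 295
  1025 = 3*295 + 140
  295 = 2*140 + 15
  140 = 9*15 + 5
  15 = 3*5
so gcd(1320, 1025) = 5.
5 divides 480, so solutions exist.
Back-substitute for Bézout coefficients:
  5 = 140 - 9*15
  ... = 1320*(-66) + 1025*(85)
Scale by 480/5 = 96: (a₀, b₀) = (-6336, 8160).
General solution: a = -6336 + 205t, b = 8160 - 264t for integer t.
a ≥ 0: smallest is -6336 mod 205 = 19 (at t = 31), with b = -24.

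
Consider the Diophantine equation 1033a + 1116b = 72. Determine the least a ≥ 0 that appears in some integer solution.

gcd(1116, 1033) = 1.
1 divides 72, so solutions exist.
By Bézout, 1033·(121) + 1116·(-112) = 1.
Scale by 72/1 = 72: (a₀, b₀) = (8712, -8064).
General solution: a = 8712 + 1116t, b = -8064 - 1033t for integer t.
a ≥ 0: smallest is 8712 mod 1116 = 900 (at t = -7), with b = -833.

900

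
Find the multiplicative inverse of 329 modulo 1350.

gcd(1350, 329):
  1350 = 4*329 + 34
  329 = 9*34 + 23
  34 = 1*23 + 11
  23 = 2*11 + 1
  11 = 11*1
so gcd(1350, 329) = 1.
Back-substitute for Bézout coefficients:
  1 = 23 - 2*11
  ... = 329*(119) + 1350*(-29)
So 329*119 ≡ 1 (mod 1350), and 119 mod 1350 = 119.

119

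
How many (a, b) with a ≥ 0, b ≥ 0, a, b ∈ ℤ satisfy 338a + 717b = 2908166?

gcd(717, 338) = 1.
By Bézout, 338×(-70) + 717×(33) = 1.
One solution: (454, 3842).
General: a = 454 + 717t, b = 3842 - 338t.
a ≥ 0 ⇒ t ≥ 0; b ≥ 0 ⇒ t ≤ 11. So t ∈ [0, 11]: 12 solutions.

12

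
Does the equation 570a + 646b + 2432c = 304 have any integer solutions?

gcd(646, 570) = 38  (646 = 1·570 + 76, 570 = 7·76 + 38, 76 = 2·38).
gcd(38, 2432) = 38.
38 divides 304, so integer solutions exist.

yes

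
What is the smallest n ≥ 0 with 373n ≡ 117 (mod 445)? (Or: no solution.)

gcd(445, 373) = 1  (445 = 1·373 + 72, 373 = 5·72 + 13, 72 = 5·13 + 7, 13 = 1·7 + 6, 7 = 1·6 + 1, 6 = 6·1).
1 divides 117, so solutions exist.
Back-substituting, 373·(-68) + 445·(57) = 1.
So 373·(-68) ≡ 1 (mod 445); multiply by 117: n ≡ -7956 (mod 445).
Smallest nonnegative: n = -7956 mod 445 = 54.

54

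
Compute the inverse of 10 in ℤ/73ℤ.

gcd(73, 10) = 1.
By Bézout, 10×(22) + 73×(-3) = 1.
So 10×22 ≡ 1 (mod 73), and 22 mod 73 = 22.

22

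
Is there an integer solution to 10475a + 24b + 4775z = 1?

yes

gcd(10475, 24) = 1  (10475 = 436·24 + 11, 24 = 2·11 + 2, 11 = 5·2 + 1, 2 = 2·1).
gcd(1, 4775) = 1.
1 divides 1, so integer solutions exist.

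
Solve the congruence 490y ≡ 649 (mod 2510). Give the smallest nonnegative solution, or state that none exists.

gcd(2510, 490) = 10  (2510 = 5*490 + 60, 490 = 8*60 + 10, 60 = 6*10).
10 does not divide 649, so the congruence has no solution.

no solution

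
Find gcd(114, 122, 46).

2

gcd(122, 114):
  122 = 1×114 + 8
  114 = 14×8 + 2
  8 = 4×2
so gcd(122, 114) = 2.
gcd(2, 46) = 2.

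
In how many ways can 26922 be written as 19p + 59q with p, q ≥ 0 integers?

24

gcd(59, 19):
  59 = 3·19 + 2
  19 = 9·2 + 1
  2 = 2·1
so gcd(59, 19) = 1.
Back-substitute for Bézout coefficients:
  1 = 19 - 9·2
  ... = 19·(28) + 59·(-9)
Scale by 26922: one solution is (753816, -242298). Reduce p mod 59: (32, 446).
General: p = 32 + 59t, q = 446 - 19t.
p ≥ 0 ⇒ t ≥ 0; q ≥ 0 ⇒ t ≤ 23. So t ∈ [0, 23]: 24 solutions.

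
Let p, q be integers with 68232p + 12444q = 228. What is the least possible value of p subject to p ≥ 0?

gcd(68232, 12444):
  68232 = 5×12444 + 6012
  12444 = 2×6012 + 420
  6012 = 14×420 + 132
  420 = 3×132 + 24
  132 = 5×24 + 12
  24 = 2×12
so gcd(68232, 12444) = 12.
12 divides 228, so solutions exist.
Back-substitute for Bézout coefficients:
  12 = 132 - 5×24
  ... = 68232×(474) + 12444×(-2599)
Scale by 228/12 = 19: (p₀, q₀) = (9006, -49381).
General solution: p = 9006 + 1037t, q = -49381 - 5686t for integer t.
p ≥ 0: smallest is 9006 mod 1037 = 710 (at t = -8), with q = -3893.

710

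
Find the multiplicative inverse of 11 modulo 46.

21

gcd(46, 11):
  46 = 4·11 + 2
  11 = 5·2 + 1
  2 = 2·1
so gcd(46, 11) = 1.
Back-substitute for Bézout coefficients:
  1 = 11 - 5·2
  ... = 11·(21) + 46·(-5)
So 11·21 ≡ 1 (mod 46), and 21 mod 46 = 21.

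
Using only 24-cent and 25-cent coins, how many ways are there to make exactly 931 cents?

1

Need nonnegative integers with 24j + 25k = 931.
gcd(24, 25) = 1, and 24·(-1) + 25·(1) = 1.
So (j₀, k₀) = (-931, 931); general j = -931 + 25t, k = 931 - 24t.
j ≥ 0 ⇒ t ≥ 38; k ≥ 0 ⇒ t ≤ 38. That's 1 value of t.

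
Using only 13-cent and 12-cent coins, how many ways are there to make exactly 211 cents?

Need nonnegative integers with 13j + 12k = 211.
gcd(13, 12) = 1, and 13·(1) + 12·(-1) = 1.
So (j₀, k₀) = (211, -211); general j = 211 + 12t, k = -211 - 13t.
j ≥ 0 ⇒ t ≥ -17; k ≥ 0 ⇒ t ≤ -17. That's 1 value of t.

1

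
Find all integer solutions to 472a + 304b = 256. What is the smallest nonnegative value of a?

gcd(472, 304) = 8  (472 = 1·304 + 168, 304 = 1·168 + 136, 168 = 1·136 + 32, 136 = 4·32 + 8, 32 = 4·8).
8 divides 256, so solutions exist.
Back-substituting, 472·(-9) + 304·(14) = 8.
Scale by 256/8 = 32: (a₀, b₀) = (-288, 448).
General solution: a = -288 + 38t, b = 448 - 59t for integer t.
a ≥ 0: smallest is -288 mod 38 = 16 (at t = 8), with b = -24.

16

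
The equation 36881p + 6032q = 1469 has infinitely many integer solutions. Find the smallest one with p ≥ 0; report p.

gcd(36881, 6032) = 13.
13 divides 1469, so solutions exist.
By Bézout, 36881·(-35) + 6032·(214) = 13.
Scale by 1469/13 = 113: (p₀, q₀) = (-3955, 24182).
General solution: p = -3955 + 464t, q = 24182 - 2837t for integer t.
p ≥ 0: smallest is -3955 mod 464 = 221 (at t = 9), with q = -1351.

221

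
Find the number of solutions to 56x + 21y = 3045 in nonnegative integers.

19

gcd(56, 21):
  56 = 2*21 + 14
  21 = 1*14 + 7
  14 = 2*7
so gcd(56, 21) = 7.
Back-substitute for Bézout coefficients:
  7 = 21 - 1*14
  ... = 56*(-1) + 21*(3)
Scale by 435: one solution is (-435, 1305). Reduce x mod 3: (0, 145).
General: x = 0 + 3t, y = 145 - 8t.
x ≥ 0 ⇒ t ≥ 0; y ≥ 0 ⇒ t ≤ 18. So t ∈ [0, 18]: 19 solutions.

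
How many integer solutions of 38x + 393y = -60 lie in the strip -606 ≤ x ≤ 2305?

gcd(393, 38) = 1  (393 = 10×38 + 13, 38 = 2×13 + 12, 13 = 1×12 + 1, 12 = 12×1).
Back-substituting, 38×(-31) + 393×(3) = 1.
Scale by -60: particular solution (1860, -180); reduce x mod 393: (288, -28).
General solution: x = 288 + 393t, y = -28 - 38t for integer t.
-606 ≤ 288 + 393t ≤ 2305 gives t ∈ [-2, 5], which is 8 values.

8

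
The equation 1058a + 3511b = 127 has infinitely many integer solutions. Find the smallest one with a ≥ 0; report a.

gcd(3511, 1058) = 1  (3511 = 3×1058 + 337, 1058 = 3×337 + 47, 337 = 7×47 + 8, 47 = 5×8 + 7, 8 = 1×7 + 1, 7 = 7×1).
1 divides 127, so solutions exist.
Back-substituting, 1058×(-448) + 3511×(135) = 1.
Scale by 127/1 = 127: (a₀, b₀) = (-56896, 17145).
General solution: a = -56896 + 3511t, b = 17145 - 1058t for integer t.
a ≥ 0: smallest is -56896 mod 3511 = 2791 (at t = 17), with b = -841.

2791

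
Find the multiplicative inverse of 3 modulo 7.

gcd(7, 3):
  7 = 2×3 + 1
  3 = 3×1
so gcd(7, 3) = 1.
Back-substitute for Bézout coefficients:
  1 = 7 - 2×3
  ... = 3×(-2) + 7×(1)
So 3×-2 ≡ 1 (mod 7), and -2 mod 7 = 5.

5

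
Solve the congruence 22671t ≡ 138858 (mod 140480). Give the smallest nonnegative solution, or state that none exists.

35958

gcd(140480, 22671) = 1  (140480 = 6×22671 + 4454, 22671 = 5×4454 + 401, 4454 = 11×401 + 43, 401 = 9×43 + 14, 43 = 3×14 + 1, 14 = 14×1).
1 divides 138858, so solutions exist.
Back-substituting, 22671×(-9809) + 140480×(1583) = 1.
So 22671×(-9809) ≡ 1 (mod 140480); multiply by 138858: t ≡ -1362058122 (mod 140480).
Smallest nonnegative: t = -1362058122 mod 140480 = 35958.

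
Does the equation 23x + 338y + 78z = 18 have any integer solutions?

gcd(338, 23) = 1.
gcd(1, 78) = 1.
1 divides 18, so integer solutions exist.

yes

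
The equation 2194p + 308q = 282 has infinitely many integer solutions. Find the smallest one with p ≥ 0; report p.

129

gcd(2194, 308):
  2194 = 7×308 + 38
  308 = 8×38 + 4
  38 = 9×4 + 2
  4 = 2×2
so gcd(2194, 308) = 2.
2 divides 282, so solutions exist.
Back-substitute for Bézout coefficients:
  2 = 38 - 9×4
  ... = 2194×(73) + 308×(-520)
Scale by 282/2 = 141: (p₀, q₀) = (10293, -73320).
General solution: p = 10293 + 154t, q = -73320 - 1097t for integer t.
p ≥ 0: smallest is 10293 mod 154 = 129 (at t = -66), with q = -918.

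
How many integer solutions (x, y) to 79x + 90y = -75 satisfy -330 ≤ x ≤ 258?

gcd(90, 79):
  90 = 1·79 + 11
  79 = 7·11 + 2
  11 = 5·2 + 1
  2 = 2·1
so gcd(90, 79) = 1.
Back-substitute for Bézout coefficients:
  1 = 11 - 5·2
  ... = 79·(-41) + 90·(36)
Scale by -75: particular solution (3075, -2700); reduce x mod 90: (15, -14).
General solution: x = 15 + 90t, y = -14 - 79t for integer t.
-330 ≤ 15 + 90t ≤ 258 gives t ∈ [-3, 2], which is 6 values.

6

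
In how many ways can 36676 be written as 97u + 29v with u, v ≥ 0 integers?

gcd(97, 29):
  97 = 3*29 + 10
  29 = 2*10 + 9
  10 = 1*9 + 1
  9 = 9*1
so gcd(97, 29) = 1.
Back-substitute for Bézout coefficients:
  1 = 10 - 1*9
  ... = 97*(3) + 29*(-10)
Scale by 36676: one solution is (110028, -366760). Reduce u mod 29: (2, 1258).
General: u = 2 + 29t, v = 1258 - 97t.
u ≥ 0 ⇒ t ≥ 0; v ≥ 0 ⇒ t ≤ 12. So t ∈ [0, 12]: 13 solutions.

13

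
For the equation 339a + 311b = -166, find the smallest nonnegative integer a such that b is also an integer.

194

gcd(339, 311):
  339 = 1·311 + 28
  311 = 11·28 + 3
  28 = 9·3 + 1
  3 = 3·1
so gcd(339, 311) = 1.
1 divides -166, so solutions exist.
Back-substitute for Bézout coefficients:
  1 = 28 - 9·3
  ... = 339·(100) + 311·(-109)
Scale by -166/1 = -166: (a₀, b₀) = (-16600, 18094).
General solution: a = -16600 + 311t, b = 18094 - 339t for integer t.
a ≥ 0: smallest is -16600 mod 311 = 194 (at t = 54), with b = -212.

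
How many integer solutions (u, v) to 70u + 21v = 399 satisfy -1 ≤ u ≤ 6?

gcd(70, 21) = 7  (70 = 3*21 + 7, 21 = 3*7).
Back-substituting, 70*(1) + 21*(-3) = 7.
Scale by 57: particular solution (57, -171); reduce u mod 3: (0, 19).
General solution: u = 0 + 3t, v = 19 - 10t for integer t.
-1 ≤ 0 + 3t ≤ 6 gives t ∈ [0, 2], which is 3 values.

3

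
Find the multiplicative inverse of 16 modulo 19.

6

gcd(19, 16) = 1  (19 = 1·16 + 3, 16 = 5·3 + 1, 3 = 3·1).
Back-substituting, 16·(6) + 19·(-5) = 1.
So 16·6 ≡ 1 (mod 19), and 6 mod 19 = 6.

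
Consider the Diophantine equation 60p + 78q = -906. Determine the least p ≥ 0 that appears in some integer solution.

gcd(78, 60) = 6  (78 = 1·60 + 18, 60 = 3·18 + 6, 18 = 3·6).
6 divides -906, so solutions exist.
Back-substituting, 60·(4) + 78·(-3) = 6.
Scale by -906/6 = -151: (p₀, q₀) = (-604, 453).
General solution: p = -604 + 13t, q = 453 - 10t for integer t.
p ≥ 0: smallest is -604 mod 13 = 7 (at t = 47), with q = -17.

7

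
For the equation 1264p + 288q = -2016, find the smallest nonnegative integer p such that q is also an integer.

0

gcd(1264, 288) = 16  (1264 = 4×288 + 112, 288 = 2×112 + 64, 112 = 1×64 + 48, 64 = 1×48 + 16, 48 = 3×16).
16 divides -2016, so solutions exist.
Back-substituting, 1264×(-5) + 288×(22) = 16.
Scale by -2016/16 = -126: (p₀, q₀) = (630, -2772).
General solution: p = 630 + 18t, q = -2772 - 79t for integer t.
p ≥ 0: smallest is 630 mod 18 = 0 (at t = -35), with q = -7.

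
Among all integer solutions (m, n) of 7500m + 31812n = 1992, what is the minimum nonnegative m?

gcd(31812, 7500) = 12.
12 divides 1992, so solutions exist.
By Bézout, 7500·(632) + 31812·(-149) = 12.
Scale by 1992/12 = 166: (m₀, n₀) = (104912, -24734).
General solution: m = 104912 + 2651t, n = -24734 - 625t for integer t.
m ≥ 0: smallest is 104912 mod 2651 = 1523 (at t = -39), with n = -359.

1523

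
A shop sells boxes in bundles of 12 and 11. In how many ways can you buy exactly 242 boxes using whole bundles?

Need nonnegative integers with 12j + 11k = 242.
gcd(12, 11) = 1, and 12·(1) + 11·(-1) = 1.
So (j₀, k₀) = (242, -242); general j = 242 + 11t, k = -242 - 12t.
j ≥ 0 ⇒ t ≥ -22; k ≥ 0 ⇒ t ≤ -21. That's 2 values of t.

2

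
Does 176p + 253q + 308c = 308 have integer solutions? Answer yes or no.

yes

gcd(253, 176):
  253 = 1*176 + 77
  176 = 2*77 + 22
  77 = 3*22 + 11
  22 = 2*11
so gcd(253, 176) = 11.
gcd(11, 308) = 11.
11 divides 308, so integer solutions exist.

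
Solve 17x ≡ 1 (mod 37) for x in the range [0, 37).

gcd(37, 17) = 1.
By Bézout, 17×(-13) + 37×(6) = 1.
So 17×-13 ≡ 1 (mod 37), and -13 mod 37 = 24.

24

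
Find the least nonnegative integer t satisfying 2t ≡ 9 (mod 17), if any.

gcd(17, 2) = 1.
1 divides 9, so solutions exist.
By Bézout, 2×(-8) + 17×(1) = 1.
So 2×(-8) ≡ 1 (mod 17); multiply by 9: t ≡ -72 (mod 17).
Smallest nonnegative: t = -72 mod 17 = 13.

13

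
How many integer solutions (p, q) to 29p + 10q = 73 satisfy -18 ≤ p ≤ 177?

20

gcd(29, 10) = 1  (29 = 2×10 + 9, 10 = 1×9 + 1, 9 = 9×1).
Back-substituting, 29×(-1) + 10×(3) = 1.
Scale by 73: particular solution (-73, 219); reduce p mod 10: (7, -13).
General solution: p = 7 + 10t, q = -13 - 29t for integer t.
-18 ≤ 7 + 10t ≤ 177 gives t ∈ [-2, 17], which is 20 values.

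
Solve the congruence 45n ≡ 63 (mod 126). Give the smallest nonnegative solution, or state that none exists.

gcd(126, 45) = 9.
9 divides 63, so solutions exist.
By Bézout, 45*(3) + 126*(-1) = 9.
So 45*(3) ≡ 9 (mod 126); multiply by 7: n ≡ 21 (mod 14).
Smallest nonnegative: n = 21 mod 14 = 7.

7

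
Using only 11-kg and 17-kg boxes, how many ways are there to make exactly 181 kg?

1

Need nonnegative integers with 11j + 17k = 181.
gcd(11, 17) = 1, and 11·(-3) + 17·(2) = 1.
So (j₀, k₀) = (-543, 362); general j = -543 + 17t, k = 362 - 11t.
j ≥ 0 ⇒ t ≥ 32; k ≥ 0 ⇒ t ≤ 32. That's 1 value of t.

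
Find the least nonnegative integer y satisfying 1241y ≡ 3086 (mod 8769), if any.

4228

gcd(8769, 1241):
  8769 = 7*1241 + 82
  1241 = 15*82 + 11
  82 = 7*11 + 5
  11 = 2*5 + 1
  5 = 5*1
so gcd(8769, 1241) = 1.
1 divides 3086, so solutions exist.
Back-substitute for Bézout coefficients:
  1 = 11 - 2*5
  ... = 1241*(1604) + 8769*(-227)
So 1241*(1604) ≡ 1 (mod 8769); multiply by 3086: y ≡ 4949944 (mod 8769).
Smallest nonnegative: y = 4949944 mod 8769 = 4228.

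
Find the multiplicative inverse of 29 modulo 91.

gcd(91, 29):
  91 = 3×29 + 4
  29 = 7×4 + 1
  4 = 4×1
so gcd(91, 29) = 1.
Back-substitute for Bézout coefficients:
  1 = 29 - 7×4
  ... = 29×(22) + 91×(-7)
So 29×22 ≡ 1 (mod 91), and 22 mod 91 = 22.

22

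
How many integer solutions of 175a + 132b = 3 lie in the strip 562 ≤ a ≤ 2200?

gcd(175, 132):
  175 = 1*132 + 43
  132 = 3*43 + 3
  43 = 14*3 + 1
  3 = 3*1
so gcd(175, 132) = 1.
Back-substitute for Bézout coefficients:
  1 = 43 - 14*3
  ... = 175*(43) + 132*(-57)
Scale by 3: particular solution (129, -171); reduce a mod 132: (129, -171).
General solution: a = 129 + 132t, b = -171 - 175t for integer t.
562 ≤ 129 + 132t ≤ 2200 gives t ∈ [4, 15], which is 12 values.

12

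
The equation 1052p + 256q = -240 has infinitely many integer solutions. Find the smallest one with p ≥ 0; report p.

gcd(1052, 256):
  1052 = 4·256 + 28
  256 = 9·28 + 4
  28 = 7·4
so gcd(1052, 256) = 4.
4 divides -240, so solutions exist.
Back-substitute for Bézout coefficients:
  4 = 256 - 9·28
  ... = 1052·(-9) + 256·(37)
Scale by -240/4 = -60: (p₀, q₀) = (540, -2220).
General solution: p = 540 + 64t, q = -2220 - 263t for integer t.
p ≥ 0: smallest is 540 mod 64 = 28 (at t = -8), with q = -116.

28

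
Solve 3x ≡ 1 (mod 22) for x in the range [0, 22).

gcd(22, 3):
  22 = 7·3 + 1
  3 = 3·1
so gcd(22, 3) = 1.
Back-substitute for Bézout coefficients:
  1 = 22 - 7·3
  ... = 3·(-7) + 22·(1)
So 3·-7 ≡ 1 (mod 22), and -7 mod 22 = 15.

15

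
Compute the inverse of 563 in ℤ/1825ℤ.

gcd(1825, 563) = 1.
By Bézout, 563*(577) + 1825*(-178) = 1.
So 563*577 ≡ 1 (mod 1825), and 577 mod 1825 = 577.

577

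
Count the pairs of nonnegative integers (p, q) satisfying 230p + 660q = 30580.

2

gcd(660, 230) = 10  (660 = 2·230 + 200, 230 = 1·200 + 30, 200 = 6·30 + 20, 30 = 1·20 + 10, 20 = 2·10).
Back-substituting, 230·(23) + 660·(-8) = 10.
Scale by 3058: one solution is (70334, -24464). Reduce p mod 66: (44, 31).
General: p = 44 + 66t, q = 31 - 23t.
p ≥ 0 ⇒ t ≥ 0; q ≥ 0 ⇒ t ≤ 1. So t ∈ [0, 1]: 2 solutions.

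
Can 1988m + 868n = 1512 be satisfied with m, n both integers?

yes

gcd(1988, 868) = 28.
28 divides 1512, so integer solutions exist.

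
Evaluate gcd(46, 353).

gcd(353, 46):
  353 = 7·46 + 31
  46 = 1·31 + 15
  31 = 2·15 + 1
  15 = 15·1
so gcd(353, 46) = 1.

1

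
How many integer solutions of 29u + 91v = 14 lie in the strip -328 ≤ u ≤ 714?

gcd(91, 29) = 1.
By Bézout, 29·(22) + 91·(-7) = 1.
Particular solution: (35, -11).
General solution: u = 35 + 91t, v = -11 - 29t for integer t.
-328 ≤ 35 + 91t ≤ 714 gives t ∈ [-3, 7], which is 11 values.

11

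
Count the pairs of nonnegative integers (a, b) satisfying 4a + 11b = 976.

23

gcd(11, 4) = 1  (11 = 2*4 + 3, 4 = 1*3 + 1, 3 = 3*1).
Back-substituting, 4*(3) + 11*(-1) = 1.
Scale by 976: one solution is (2928, -976). Reduce a mod 11: (2, 88).
General: a = 2 + 11t, b = 88 - 4t.
a ≥ 0 ⇒ t ≥ 0; b ≥ 0 ⇒ t ≤ 22. So t ∈ [0, 22]: 23 solutions.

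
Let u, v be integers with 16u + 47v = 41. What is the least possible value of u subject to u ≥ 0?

29

gcd(47, 16):
  47 = 2×16 + 15
  16 = 1×15 + 1
  15 = 15×1
so gcd(47, 16) = 1.
1 divides 41, so solutions exist.
Back-substitute for Bézout coefficients:
  1 = 16 - 1×15
  ... = 16×(3) + 47×(-1)
Scale by 41/1 = 41: (u₀, v₀) = (123, -41).
General solution: u = 123 + 47t, v = -41 - 16t for integer t.
u ≥ 0: smallest is 123 mod 47 = 29 (at t = -2), with v = -9.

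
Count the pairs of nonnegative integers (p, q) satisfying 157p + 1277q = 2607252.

gcd(1277, 157) = 1.
By Bézout, 157×(-122) + 1277×(15) = 1.
One solution: (632, 1964).
General: p = 632 + 1277t, q = 1964 - 157t.
p ≥ 0 ⇒ t ≥ 0; q ≥ 0 ⇒ t ≤ 12. So t ∈ [0, 12]: 13 solutions.

13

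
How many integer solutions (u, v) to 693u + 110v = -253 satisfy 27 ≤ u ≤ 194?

17

gcd(693, 110):
  693 = 6×110 + 33
  110 = 3×33 + 11
  33 = 3×11
so gcd(693, 110) = 11.
Back-substitute for Bézout coefficients:
  11 = 110 - 3×33
  ... = 693×(-3) + 110×(19)
Scale by -23: particular solution (69, -437); reduce u mod 10: (9, -59).
General solution: u = 9 + 10t, v = -59 - 63t for integer t.
27 ≤ 9 + 10t ≤ 194 gives t ∈ [2, 18], which is 17 values.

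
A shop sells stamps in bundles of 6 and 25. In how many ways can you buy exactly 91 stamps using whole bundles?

Need nonnegative integers with 6j + 25k = 91.
gcd(6, 25) = 1, and 6·(-4) + 25·(1) = 1.
So (j₀, k₀) = (-364, 91); general j = -364 + 25t, k = 91 - 6t.
j ≥ 0 ⇒ t ≥ 15; k ≥ 0 ⇒ t ≤ 15. That's 1 value of t.

1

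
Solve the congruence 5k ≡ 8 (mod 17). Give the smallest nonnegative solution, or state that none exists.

5

gcd(17, 5) = 1.
1 divides 8, so solutions exist.
By Bézout, 5·(7) + 17·(-2) = 1.
So 5·(7) ≡ 1 (mod 17); multiply by 8: k ≡ 56 (mod 17).
Smallest nonnegative: k = 56 mod 17 = 5.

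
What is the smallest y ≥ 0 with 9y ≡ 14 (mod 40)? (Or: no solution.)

6

gcd(40, 9) = 1.
1 divides 14, so solutions exist.
By Bézout, 9*(9) + 40*(-2) = 1.
So 9*(9) ≡ 1 (mod 40); multiply by 14: y ≡ 126 (mod 40).
Smallest nonnegative: y = 126 mod 40 = 6.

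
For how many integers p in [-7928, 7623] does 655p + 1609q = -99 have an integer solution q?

9

gcd(1609, 655) = 1  (1609 = 2·655 + 299, 655 = 2·299 + 57, 299 = 5·57 + 14, 57 = 4·14 + 1, 14 = 14·1).
Back-substituting, 655·(113) + 1609·(-46) = 1.
Scale by -99: particular solution (-11187, 4554); reduce p mod 1609: (76, -31).
General solution: p = 76 + 1609t, q = -31 - 655t for integer t.
-7928 ≤ 76 + 1609t ≤ 7623 gives t ∈ [-4, 4], which is 9 values.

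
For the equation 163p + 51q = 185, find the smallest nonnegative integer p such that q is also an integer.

44

gcd(163, 51) = 1.
1 divides 185, so solutions exist.
By Bézout, 163·(-5) + 51·(16) = 1.
Scale by 185/1 = 185: (p₀, q₀) = (-925, 2960).
General solution: p = -925 + 51t, q = 2960 - 163t for integer t.
p ≥ 0: smallest is -925 mod 51 = 44 (at t = 19), with q = -137.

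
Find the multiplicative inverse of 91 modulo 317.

108

gcd(317, 91) = 1.
By Bézout, 91·(108) + 317·(-31) = 1.
So 91·108 ≡ 1 (mod 317), and 108 mod 317 = 108.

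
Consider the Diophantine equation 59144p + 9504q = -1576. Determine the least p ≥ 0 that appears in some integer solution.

331

gcd(59144, 9504):
  59144 = 6×9504 + 2120
  9504 = 4×2120 + 1024
  2120 = 2×1024 + 72
  1024 = 14×72 + 16
  72 = 4×16 + 8
  16 = 2×8
so gcd(59144, 9504) = 8.
8 divides -1576, so solutions exist.
Back-substitute for Bézout coefficients:
  8 = 72 - 4×16
  ... = 59144×(529) + 9504×(-3292)
Scale by -1576/8 = -197: (p₀, q₀) = (-104213, 648524).
General solution: p = -104213 + 1188t, q = 648524 - 7393t for integer t.
p ≥ 0: smallest is -104213 mod 1188 = 331 (at t = 88), with q = -2060.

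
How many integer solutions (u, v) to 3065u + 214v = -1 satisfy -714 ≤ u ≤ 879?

gcd(3065, 214):
  3065 = 14×214 + 69
  214 = 3×69 + 7
  69 = 9×7 + 6
  7 = 1×6 + 1
  6 = 6×1
so gcd(3065, 214) = 1.
Back-substitute for Bézout coefficients:
  1 = 7 - 1×6
  ... = 3065×(-31) + 214×(444)
Scale by -1: particular solution (31, -444); reduce u mod 214: (31, -444).
General solution: u = 31 + 214t, v = -444 - 3065t for integer t.
-714 ≤ 31 + 214t ≤ 879 gives t ∈ [-3, 3], which is 7 values.

7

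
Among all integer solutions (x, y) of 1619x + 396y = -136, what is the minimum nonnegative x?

gcd(1619, 396):
  1619 = 4·396 + 35
  396 = 11·35 + 11
  35 = 3·11 + 2
  11 = 5·2 + 1
  2 = 2·1
so gcd(1619, 396) = 1.
1 divides -136, so solutions exist.
Back-substitute for Bézout coefficients:
  1 = 11 - 5·2
  ... = 1619·(-181) + 396·(740)
Scale by -136/1 = -136: (x₀, y₀) = (24616, -100640).
General solution: x = 24616 + 396t, y = -100640 - 1619t for integer t.
x ≥ 0: smallest is 24616 mod 396 = 64 (at t = -62), with y = -262.

64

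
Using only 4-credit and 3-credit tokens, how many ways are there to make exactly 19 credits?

2

Need nonnegative integers with 4j + 3k = 19.
gcd(4, 3) = 1, and 4·(1) + 3·(-1) = 1.
So (j₀, k₀) = (19, -19); general j = 19 + 3t, k = -19 - 4t.
j ≥ 0 ⇒ t ≥ -6; k ≥ 0 ⇒ t ≤ -5. That's 2 values of t.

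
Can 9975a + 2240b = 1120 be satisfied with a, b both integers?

gcd(9975, 2240) = 35  (9975 = 4×2240 + 1015, 2240 = 2×1015 + 210, 1015 = 4×210 + 175, 210 = 1×175 + 35, 175 = 5×35).
35 divides 1120, so integer solutions exist.

yes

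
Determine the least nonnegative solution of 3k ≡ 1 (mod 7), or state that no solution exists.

5

gcd(7, 3) = 1.
1 divides 1, so solutions exist.
By Bézout, 3*(-2) + 7*(1) = 1.
So 3*(-2) ≡ 1 (mod 7); multiply by 1: k ≡ -2 (mod 7).
Smallest nonnegative: k = -2 mod 7 = 5.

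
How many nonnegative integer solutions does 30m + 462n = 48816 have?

gcd(462, 30) = 6.
By Bézout, 30×(31) + 462×(-2) = 6.
One solution: (41, 103).
General: m = 41 + 77t, n = 103 - 5t.
m ≥ 0 ⇒ t ≥ 0; n ≥ 0 ⇒ t ≤ 20. So t ∈ [0, 20]: 21 solutions.

21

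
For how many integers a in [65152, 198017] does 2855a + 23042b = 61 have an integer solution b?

6

gcd(23042, 2855):
  23042 = 8*2855 + 202
  2855 = 14*202 + 27
  202 = 7*27 + 13
  27 = 2*13 + 1
  13 = 13*1
so gcd(23042, 2855) = 1.
Back-substitute for Bézout coefficients:
  1 = 27 - 2*13
  ... = 2855*(1711) + 23042*(-212)
Scale by 61: particular solution (104371, -12932); reduce a mod 23042: (12203, -1512).
General solution: a = 12203 + 23042t, b = -1512 - 2855t for integer t.
65152 ≤ 12203 + 23042t ≤ 198017 gives t ∈ [3, 8], which is 6 values.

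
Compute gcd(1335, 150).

15

gcd(1335, 150):
  1335 = 8·150 + 135
  150 = 1·135 + 15
  135 = 9·15
so gcd(1335, 150) = 15.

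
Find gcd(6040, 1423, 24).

gcd(6040, 1423) = 1  (6040 = 4×1423 + 348, 1423 = 4×348 + 31, 348 = 11×31 + 7, 31 = 4×7 + 3, 7 = 2×3 + 1, 3 = 3×1).
gcd(1, 24) = 1.

1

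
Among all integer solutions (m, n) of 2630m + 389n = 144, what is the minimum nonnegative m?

11

gcd(2630, 389):
  2630 = 6×389 + 296
  389 = 1×296 + 93
  296 = 3×93 + 17
  93 = 5×17 + 8
  17 = 2×8 + 1
  8 = 8×1
so gcd(2630, 389) = 1.
1 divides 144, so solutions exist.
Back-substitute for Bézout coefficients:
  1 = 17 - 2×8
  ... = 2630×(46) + 389×(-311)
Scale by 144/1 = 144: (m₀, n₀) = (6624, -44784).
General solution: m = 6624 + 389t, n = -44784 - 2630t for integer t.
m ≥ 0: smallest is 6624 mod 389 = 11 (at t = -17), with n = -74.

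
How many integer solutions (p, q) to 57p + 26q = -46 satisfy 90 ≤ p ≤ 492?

gcd(57, 26):
  57 = 2*26 + 5
  26 = 5*5 + 1
  5 = 5*1
so gcd(57, 26) = 1.
Back-substitute for Bézout coefficients:
  1 = 26 - 5*5
  ... = 57*(-5) + 26*(11)
Scale by -46: particular solution (230, -506); reduce p mod 26: (22, -50).
General solution: p = 22 + 26t, q = -50 - 57t for integer t.
90 ≤ 22 + 26t ≤ 492 gives t ∈ [3, 18], which is 16 values.

16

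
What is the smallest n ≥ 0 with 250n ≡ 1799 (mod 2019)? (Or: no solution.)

gcd(2019, 250):
  2019 = 8·250 + 19
  250 = 13·19 + 3
  19 = 6·3 + 1
  3 = 3·1
so gcd(2019, 250) = 1.
1 divides 1799, so solutions exist.
Back-substitute for Bézout coefficients:
  1 = 19 - 6·3
  ... = 250·(-638) + 2019·(79)
So 250·(-638) ≡ 1 (mod 2019); multiply by 1799: n ≡ -1147762 (mod 2019).
Smallest nonnegative: n = -1147762 mod 2019 = 1049.

1049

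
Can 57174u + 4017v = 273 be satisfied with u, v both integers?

yes

gcd(57174, 4017) = 39.
39 divides 273, so integer solutions exist.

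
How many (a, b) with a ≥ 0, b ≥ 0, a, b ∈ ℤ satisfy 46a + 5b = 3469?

15

gcd(46, 5) = 1.
By Bézout, 46×(1) + 5×(-9) = 1.
One solution: (4, 657).
General: a = 4 + 5t, b = 657 - 46t.
a ≥ 0 ⇒ t ≥ 0; b ≥ 0 ⇒ t ≤ 14. So t ∈ [0, 14]: 15 solutions.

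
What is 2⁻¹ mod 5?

gcd(5, 2) = 1.
By Bézout, 2×(-2) + 5×(1) = 1.
So 2×-2 ≡ 1 (mod 5), and -2 mod 5 = 3.

3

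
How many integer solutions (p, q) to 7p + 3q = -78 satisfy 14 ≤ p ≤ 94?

gcd(7, 3) = 1  (7 = 2·3 + 1, 3 = 3·1).
Back-substituting, 7·(1) + 3·(-2) = 1.
Scale by -78: particular solution (-78, 156); reduce p mod 3: (0, -26).
General solution: p = 0 + 3t, q = -26 - 7t for integer t.
14 ≤ 0 + 3t ≤ 94 gives t ∈ [5, 31], which is 27 values.

27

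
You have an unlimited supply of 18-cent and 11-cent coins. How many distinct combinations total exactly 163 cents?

Need nonnegative integers with 18j + 11k = 163.
gcd(18, 11) = 1, and 18·(-3) + 11·(5) = 1.
So (j₀, k₀) = (-489, 815); general j = -489 + 11t, k = 815 - 18t.
j ≥ 0 ⇒ t ≥ 45; k ≥ 0 ⇒ t ≤ 45. That's 1 value of t.

1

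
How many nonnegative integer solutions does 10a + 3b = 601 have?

20

gcd(10, 3):
  10 = 3·3 + 1
  3 = 3·1
so gcd(10, 3) = 1.
Back-substitute for Bézout coefficients:
  1 = 10 - 3·3
  ... = 10·(1) + 3·(-3)
Scale by 601: one solution is (601, -1803). Reduce a mod 3: (1, 197).
General: a = 1 + 3t, b = 197 - 10t.
a ≥ 0 ⇒ t ≥ 0; b ≥ 0 ⇒ t ≤ 19. So t ∈ [0, 19]: 20 solutions.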